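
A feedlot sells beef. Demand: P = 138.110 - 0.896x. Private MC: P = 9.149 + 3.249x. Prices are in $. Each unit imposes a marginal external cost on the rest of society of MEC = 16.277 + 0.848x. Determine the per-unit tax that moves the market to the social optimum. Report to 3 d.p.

Social marginal cost = private MC + MEC = 25.426 + 4.097x.
Set SMC = demand: 25.426 + 4.097x = 138.110 - 0.896x → x* = 22.5684.
The Pigouvian tax equals MEC at x*: 16.277 + 0.848×22.5684 = 35.4150.

tax = $35.415 per unit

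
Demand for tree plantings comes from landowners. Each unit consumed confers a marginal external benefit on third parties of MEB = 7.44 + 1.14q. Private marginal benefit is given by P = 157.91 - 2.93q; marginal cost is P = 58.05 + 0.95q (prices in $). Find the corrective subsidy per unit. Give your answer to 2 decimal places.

subsidy = $52.08 per unit

Social marginal benefit = demand + MEB = 165.35 - 1.79q.
Set SMB = MC: 165.35 - 1.79q = 58.05 + 0.95q → q* = 39.1606.
The Pigouvian subsidy equals MEB at q*: 7.44 + 1.14×39.1606 = 52.0831.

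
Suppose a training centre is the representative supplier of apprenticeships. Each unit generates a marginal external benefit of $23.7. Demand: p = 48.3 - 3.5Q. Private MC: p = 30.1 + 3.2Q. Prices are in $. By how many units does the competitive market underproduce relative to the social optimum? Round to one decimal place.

Market equilibrium (private): 30.1 + 3.2Q = 48.3 - 3.5Q → Q_m = 2.7164.
Social marginal cost = private MC − MEB = 6.4 + 3.2Q.
Set SMC = demand: 6.4 + 3.2Q = 48.3 - 3.5Q → Q* = 6.2537.
Gap = |2.7164 − 6.2537| = 3.5373.

3.5 units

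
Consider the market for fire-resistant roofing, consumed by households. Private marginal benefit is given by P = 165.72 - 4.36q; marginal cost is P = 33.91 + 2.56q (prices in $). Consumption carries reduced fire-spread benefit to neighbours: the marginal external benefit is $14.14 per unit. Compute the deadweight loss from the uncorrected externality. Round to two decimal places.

DWL = $14.45

Market equilibrium (private): 33.91 + 2.56q = 165.72 - 4.36q → q_m = 19.0477.
Social marginal benefit = demand + MEB = 179.86 - 4.36q.
Set SMB = MC: 179.86 - 4.36q = 33.91 + 2.56q → q* = 21.0910.
The welfare-loss triangle has base |q_m − q*| and height MEB(q_m) (the vertical gap between SMB and MC is zero at q* and MEB at q_m).
DWL = ½ × 2.0433 × 14.1400 = 14.4461.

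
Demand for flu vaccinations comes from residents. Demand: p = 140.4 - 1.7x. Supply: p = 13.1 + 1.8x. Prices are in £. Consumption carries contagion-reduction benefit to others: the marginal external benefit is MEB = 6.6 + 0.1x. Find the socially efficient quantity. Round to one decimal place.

Social marginal benefit = demand + MEB = 147.0 - 1.6x.
Set SMB = MC: 147.0 - 1.6x = 13.1 + 1.8x → x* = 39.3824.

x* = 39.4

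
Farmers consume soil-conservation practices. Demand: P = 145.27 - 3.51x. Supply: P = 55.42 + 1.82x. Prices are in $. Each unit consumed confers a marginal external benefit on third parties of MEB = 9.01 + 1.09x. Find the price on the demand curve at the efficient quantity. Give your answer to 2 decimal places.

Social marginal benefit = demand + MEB = 154.28 - 2.42x.
Set SMB = MC: 154.28 - 2.42x = 55.42 + 1.82x → x* = 23.3160.
Consumer price on the demand curve at x*: 145.27 − 3.51×23.3160 = 63.4308.

P = $63.43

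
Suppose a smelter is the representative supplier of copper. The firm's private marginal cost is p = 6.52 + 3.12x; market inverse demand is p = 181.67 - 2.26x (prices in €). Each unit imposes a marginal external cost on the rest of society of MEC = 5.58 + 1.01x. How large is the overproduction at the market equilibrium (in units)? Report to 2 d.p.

6.02 units

Market equilibrium (private): 6.52 + 3.12x = 181.67 - 2.26x → x_m = 32.5558.
Social marginal cost = private MC + MEC = 12.10 + 4.13x.
Set SMC = demand: 12.10 + 4.13x = 181.67 - 2.26x → x* = 26.5368.
Gap = |32.5558 − 26.5368| = 6.0190.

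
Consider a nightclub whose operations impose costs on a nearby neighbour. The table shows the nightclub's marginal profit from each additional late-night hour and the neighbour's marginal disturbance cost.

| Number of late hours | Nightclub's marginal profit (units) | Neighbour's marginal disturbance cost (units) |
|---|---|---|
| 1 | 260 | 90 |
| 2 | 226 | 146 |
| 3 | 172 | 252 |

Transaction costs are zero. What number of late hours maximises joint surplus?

Bargaining reaches the level where marginal profit last exceeds marginal disturbance cost.
That holds through level 2 (226 ≥ 146) but not at 3 (172 < 252).

2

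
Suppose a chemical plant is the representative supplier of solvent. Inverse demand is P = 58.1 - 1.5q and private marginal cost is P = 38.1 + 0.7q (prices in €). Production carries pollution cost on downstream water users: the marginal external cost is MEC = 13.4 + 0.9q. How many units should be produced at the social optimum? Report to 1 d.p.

q* = 2.1

Social marginal cost = private MC + MEC = 51.5 + 1.6q.
Set SMC = demand: 51.5 + 1.6q = 58.1 - 1.5q → q* = 2.1290.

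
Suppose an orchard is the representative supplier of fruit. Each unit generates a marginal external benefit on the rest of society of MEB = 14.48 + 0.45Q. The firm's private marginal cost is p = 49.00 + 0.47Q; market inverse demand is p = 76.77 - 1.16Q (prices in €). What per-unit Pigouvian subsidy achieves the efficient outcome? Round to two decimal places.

Social marginal cost = private MC − MEB = 34.52 + 0.02Q.
Set SMC = demand: 34.52 + 0.02Q = 76.77 - 1.16Q → Q* = 35.8051.
The Pigouvian subsidy equals MEB at Q*: 14.48 + 0.45×35.8051 = 30.5923.

subsidy = €30.59 per unit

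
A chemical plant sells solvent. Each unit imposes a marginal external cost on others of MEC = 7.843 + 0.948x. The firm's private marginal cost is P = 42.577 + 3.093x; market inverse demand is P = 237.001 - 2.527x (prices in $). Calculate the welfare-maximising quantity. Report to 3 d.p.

Social marginal cost = private MC + MEC = 50.420 + 4.041x.
Set SMC = demand: 50.420 + 4.041x = 237.001 - 2.527x → x* = 28.4076.

x* = 28.408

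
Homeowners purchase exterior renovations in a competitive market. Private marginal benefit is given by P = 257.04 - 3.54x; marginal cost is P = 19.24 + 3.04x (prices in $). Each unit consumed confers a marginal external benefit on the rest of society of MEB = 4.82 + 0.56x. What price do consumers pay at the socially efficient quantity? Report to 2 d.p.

Social marginal benefit = demand + MEB = 261.86 - 2.98x.
Set SMB = MC: 261.86 - 2.98x = 19.24 + 3.04x → x* = 40.3023.
Consumer price on the demand curve at x*: 257.04 − 3.54×40.3023 = 114.3699.

P = $114.37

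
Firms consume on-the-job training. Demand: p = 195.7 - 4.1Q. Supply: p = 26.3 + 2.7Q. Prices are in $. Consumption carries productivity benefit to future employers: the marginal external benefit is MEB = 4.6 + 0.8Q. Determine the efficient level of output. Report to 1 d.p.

Q* = 29.0

Social marginal benefit = demand + MEB = 200.3 - 3.3Q.
Set SMB = MC: 200.3 - 3.3Q = 26.3 + 2.7Q → Q* = 29.0000.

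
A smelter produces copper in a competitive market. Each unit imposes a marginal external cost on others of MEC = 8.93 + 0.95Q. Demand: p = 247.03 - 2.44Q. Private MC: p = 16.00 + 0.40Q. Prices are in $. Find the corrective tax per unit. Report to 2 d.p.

tax = $64.60 per unit

Social marginal cost = private MC + MEC = 24.93 + 1.35Q.
Set SMC = demand: 24.93 + 1.35Q = 247.03 - 2.44Q → Q* = 58.6016.
The Pigouvian tax equals MEC at Q*: 8.93 + 0.95×58.6016 = 64.6015.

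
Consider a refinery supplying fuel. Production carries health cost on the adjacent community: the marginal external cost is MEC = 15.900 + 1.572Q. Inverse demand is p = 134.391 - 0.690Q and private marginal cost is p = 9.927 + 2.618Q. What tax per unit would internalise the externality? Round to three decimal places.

Social marginal cost = private MC + MEC = 25.827 + 4.190Q.
Set SMC = demand: 25.827 + 4.190Q = 134.391 - 0.690Q → Q* = 22.2467.
The Pigouvian tax equals MEC at Q*: 15.900 + 1.572×22.2467 = 50.8718.

tax = 50.872 per unit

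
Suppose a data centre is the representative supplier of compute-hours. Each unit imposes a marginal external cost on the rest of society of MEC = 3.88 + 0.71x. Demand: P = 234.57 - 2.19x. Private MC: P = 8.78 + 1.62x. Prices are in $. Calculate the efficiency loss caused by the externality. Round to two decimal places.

DWL = $233.63

Market equilibrium (private): 8.78 + 1.62x = 234.57 - 2.19x → x_m = 59.2625.
Social marginal cost = private MC + MEC = 12.66 + 2.33x.
Set SMC = demand: 12.66 + 2.33x = 234.57 - 2.19x → x* = 49.0951.
Between x* and x_m the wedge SMC − demand runs linearly from 0 to MEC(x_m), so the loss is a triangle.
DWL = ½ × 10.1674 × 45.9564 = 233.6286.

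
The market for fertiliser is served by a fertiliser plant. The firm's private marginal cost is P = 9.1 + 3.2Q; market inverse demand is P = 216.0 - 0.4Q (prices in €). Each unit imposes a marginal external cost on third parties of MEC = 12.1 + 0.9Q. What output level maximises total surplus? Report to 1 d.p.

Q* = 43.3

Social marginal cost = private MC + MEC = 21.2 + 4.1Q.
Set SMC = demand: 21.2 + 4.1Q = 216.0 - 0.4Q → Q* = 43.2889.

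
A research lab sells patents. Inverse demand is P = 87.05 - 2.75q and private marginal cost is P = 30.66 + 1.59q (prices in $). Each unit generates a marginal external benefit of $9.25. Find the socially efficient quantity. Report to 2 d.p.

q* = 15.12

Social marginal cost = private MC − MEB = 21.41 + 1.59q.
Set SMC = demand: 21.41 + 1.59q = 87.05 - 2.75q → q* = 15.1244.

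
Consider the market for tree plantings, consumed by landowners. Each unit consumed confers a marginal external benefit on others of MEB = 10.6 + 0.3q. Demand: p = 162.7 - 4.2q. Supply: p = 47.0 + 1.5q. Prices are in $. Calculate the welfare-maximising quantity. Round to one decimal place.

Social marginal benefit = demand + MEB = 173.3 - 3.9q.
Set SMB = MC: 173.3 - 3.9q = 47.0 + 1.5q → q* = 23.3889.

q* = 23.4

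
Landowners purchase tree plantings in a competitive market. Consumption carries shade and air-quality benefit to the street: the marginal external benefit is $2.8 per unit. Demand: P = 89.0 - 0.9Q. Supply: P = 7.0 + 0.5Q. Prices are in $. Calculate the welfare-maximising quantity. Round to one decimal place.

Social marginal benefit = demand + MEB = 91.8 - 0.9Q.
Set SMB = MC: 91.8 - 0.9Q = 7.0 + 0.5Q → Q* = 60.5714.

Q* = 60.6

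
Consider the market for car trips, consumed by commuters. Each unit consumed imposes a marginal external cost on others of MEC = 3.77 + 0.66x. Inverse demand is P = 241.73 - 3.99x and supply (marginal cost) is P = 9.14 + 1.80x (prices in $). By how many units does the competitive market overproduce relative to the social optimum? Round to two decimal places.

4.70 units

Market equilibrium (private): 9.14 + 1.80x = 241.73 - 3.99x → x_m = 40.1710.
Social marginal benefit = demand − MEC = 237.96 - 4.65x.
Set SMB = MC: 237.96 - 4.65x = 9.14 + 1.80x → x* = 35.4760.
Gap = |40.1710 − 35.4760| = 4.6950.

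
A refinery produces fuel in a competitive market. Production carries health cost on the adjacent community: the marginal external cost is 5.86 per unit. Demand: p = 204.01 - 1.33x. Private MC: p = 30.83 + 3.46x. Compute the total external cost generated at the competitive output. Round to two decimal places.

211.87

Market equilibrium (private): 30.83 + 3.46x = 204.01 - 1.33x → x_m = 36.1545.
Total external cost = MEC × x_m = 5.86 × 36.1545 = 211.8654.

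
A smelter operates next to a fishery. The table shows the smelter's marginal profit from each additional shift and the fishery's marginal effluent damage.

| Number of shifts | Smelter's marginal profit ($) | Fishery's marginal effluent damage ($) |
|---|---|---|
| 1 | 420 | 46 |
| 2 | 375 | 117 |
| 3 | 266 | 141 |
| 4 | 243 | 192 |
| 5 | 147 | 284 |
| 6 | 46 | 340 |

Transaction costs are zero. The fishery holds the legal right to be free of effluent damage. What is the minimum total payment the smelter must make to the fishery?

$496

Efficient level: marginal profit ≥ marginal effluent damage through level 4, so k* = 4.
With the fishery holding the right, the smelter must at least compensate total damage at k*: 46 + 117 + 141 + 192 = 496.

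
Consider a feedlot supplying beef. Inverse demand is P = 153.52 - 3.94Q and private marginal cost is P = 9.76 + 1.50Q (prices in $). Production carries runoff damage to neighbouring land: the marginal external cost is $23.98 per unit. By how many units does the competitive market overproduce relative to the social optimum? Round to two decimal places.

4.41 units

Market equilibrium (private): 9.76 + 1.50Q = 153.52 - 3.94Q → Q_m = 26.4265.
Social marginal cost = private MC + MEC = 33.74 + 1.50Q.
Set SMC = demand: 33.74 + 1.50Q = 153.52 - 3.94Q → Q* = 22.0184.
Gap = |26.4265 − 22.0184| = 4.4081.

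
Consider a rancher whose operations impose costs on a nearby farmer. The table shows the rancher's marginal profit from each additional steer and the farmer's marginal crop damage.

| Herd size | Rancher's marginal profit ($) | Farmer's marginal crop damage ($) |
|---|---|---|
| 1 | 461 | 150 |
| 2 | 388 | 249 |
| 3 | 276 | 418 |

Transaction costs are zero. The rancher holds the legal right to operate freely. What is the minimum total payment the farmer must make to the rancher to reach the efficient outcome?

$276

Left alone the rancher would choose level 3 (marginal profit stays positive).
Efficient level: k* = 2 (marginal profit ≥ marginal crop damage through 2).
The farmer must at least cover the rancher's forgone profit from cutting 3→2: 276 = 276.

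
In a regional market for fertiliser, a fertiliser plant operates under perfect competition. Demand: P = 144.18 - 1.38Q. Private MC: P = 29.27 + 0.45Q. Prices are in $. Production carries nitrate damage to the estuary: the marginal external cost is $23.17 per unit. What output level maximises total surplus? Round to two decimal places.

Social marginal cost = private MC + MEC = 52.44 + 0.45Q.
Set SMC = demand: 52.44 + 0.45Q = 144.18 - 1.38Q → Q* = 50.1311.

Q* = 50.13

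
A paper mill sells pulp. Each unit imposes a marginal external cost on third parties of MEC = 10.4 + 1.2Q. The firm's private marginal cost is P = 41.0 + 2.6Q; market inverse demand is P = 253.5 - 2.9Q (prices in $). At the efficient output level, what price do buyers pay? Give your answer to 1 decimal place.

P = $166.0

Social marginal cost = private MC + MEC = 51.4 + 3.8Q.
Set SMC = demand: 51.4 + 3.8Q = 253.5 - 2.9Q → Q* = 30.1642.
Consumer price on the demand curve at Q*: 253.5 − 2.9×30.1642 = 166.0238.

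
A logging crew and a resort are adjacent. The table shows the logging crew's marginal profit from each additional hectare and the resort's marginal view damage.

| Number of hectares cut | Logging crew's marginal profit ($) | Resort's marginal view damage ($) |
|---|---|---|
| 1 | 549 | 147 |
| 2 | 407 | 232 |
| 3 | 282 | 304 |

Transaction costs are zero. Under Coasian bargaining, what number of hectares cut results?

2

Bargaining reaches the level where marginal profit last exceeds marginal view damage.
That holds through level 2 (407 ≥ 232) but not at 3 (282 < 304).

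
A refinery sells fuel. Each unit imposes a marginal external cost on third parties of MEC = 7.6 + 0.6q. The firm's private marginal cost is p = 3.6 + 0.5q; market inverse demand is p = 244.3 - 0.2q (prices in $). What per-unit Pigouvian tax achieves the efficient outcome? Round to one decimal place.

Social marginal cost = private MC + MEC = 11.2 + 1.1q.
Set SMC = demand: 11.2 + 1.1q = 244.3 - 0.2q → q* = 179.3077.
The Pigouvian tax equals MEC at q*: 7.6 + 0.6×179.3077 = 115.1846.

tax = $115.2 per unit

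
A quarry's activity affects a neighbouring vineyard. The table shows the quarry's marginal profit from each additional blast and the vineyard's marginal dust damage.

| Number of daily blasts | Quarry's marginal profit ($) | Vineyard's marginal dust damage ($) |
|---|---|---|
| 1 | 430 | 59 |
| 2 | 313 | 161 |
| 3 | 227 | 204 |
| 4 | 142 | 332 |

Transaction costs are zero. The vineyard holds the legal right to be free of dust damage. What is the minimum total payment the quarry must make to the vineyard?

Efficient level: marginal profit ≥ marginal dust damage through level 3, so k* = 3.
With the vineyard holding the right, the quarry must at least compensate total damage at k*: 59 + 161 + 204 = 424.

$424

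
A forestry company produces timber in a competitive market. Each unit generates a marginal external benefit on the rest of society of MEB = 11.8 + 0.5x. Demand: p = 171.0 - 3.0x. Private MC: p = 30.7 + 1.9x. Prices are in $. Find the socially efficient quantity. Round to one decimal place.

x* = 34.6

Social marginal cost = private MC − MEB = 18.9 + 1.4x.
Set SMC = demand: 18.9 + 1.4x = 171.0 - 3.0x → x* = 34.5682.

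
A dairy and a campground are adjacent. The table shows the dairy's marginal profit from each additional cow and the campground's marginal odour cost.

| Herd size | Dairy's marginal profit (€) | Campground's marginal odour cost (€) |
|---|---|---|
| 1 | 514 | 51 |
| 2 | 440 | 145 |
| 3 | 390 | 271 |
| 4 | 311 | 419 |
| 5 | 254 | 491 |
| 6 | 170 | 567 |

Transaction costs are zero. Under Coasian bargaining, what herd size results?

3

Bargaining reaches the level where marginal profit last exceeds marginal odour cost.
That holds through level 3 (390 ≥ 271) but not at 4 (311 < 419).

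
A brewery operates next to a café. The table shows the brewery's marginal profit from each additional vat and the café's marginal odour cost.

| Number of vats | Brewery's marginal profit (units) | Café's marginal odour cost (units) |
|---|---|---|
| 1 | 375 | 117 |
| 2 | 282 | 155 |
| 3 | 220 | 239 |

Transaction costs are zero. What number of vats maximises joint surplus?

Bargaining reaches the level where marginal profit last exceeds marginal odour cost.
That holds through level 2 (282 ≥ 155) but not at 3 (220 < 239).

2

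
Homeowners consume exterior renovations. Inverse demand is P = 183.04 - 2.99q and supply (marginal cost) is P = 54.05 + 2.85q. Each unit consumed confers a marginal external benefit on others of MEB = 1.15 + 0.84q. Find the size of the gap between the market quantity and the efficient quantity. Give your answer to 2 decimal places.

Market equilibrium (private): 54.05 + 2.85q = 183.04 - 2.99q → q_m = 22.0873.
Social marginal benefit = demand + MEB = 184.19 - 2.15q.
Set SMB = MC: 184.19 - 2.15q = 54.05 + 2.85q → q* = 26.0280.
Gap = |22.0873 − 26.0280| = 3.9407.

3.94 units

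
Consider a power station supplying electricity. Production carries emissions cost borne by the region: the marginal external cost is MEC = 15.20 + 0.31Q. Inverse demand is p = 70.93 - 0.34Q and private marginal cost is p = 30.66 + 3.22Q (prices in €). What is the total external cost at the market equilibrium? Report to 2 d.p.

€191.77

Market equilibrium (private): 30.66 + 3.22Q = 70.93 - 0.34Q → Q_m = 11.3118.
Total external cost = ∫₀^{Q_m} (15.20 + 0.31Q) dQ = 15.20×11.3118 + ½×0.31×11.3118² = 191.7727.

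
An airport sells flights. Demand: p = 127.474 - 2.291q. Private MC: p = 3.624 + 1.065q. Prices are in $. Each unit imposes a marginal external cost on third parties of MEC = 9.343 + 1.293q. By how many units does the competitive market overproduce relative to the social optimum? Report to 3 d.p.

12.274 units

Market equilibrium (private): 3.624 + 1.065q = 127.474 - 2.291q → q_m = 36.9041.
Social marginal cost = private MC + MEC = 12.967 + 2.358q.
Set SMC = demand: 12.967 + 2.358q = 127.474 - 2.291q → q* = 24.6305.
Gap = |36.9041 − 24.6305| = 12.2736.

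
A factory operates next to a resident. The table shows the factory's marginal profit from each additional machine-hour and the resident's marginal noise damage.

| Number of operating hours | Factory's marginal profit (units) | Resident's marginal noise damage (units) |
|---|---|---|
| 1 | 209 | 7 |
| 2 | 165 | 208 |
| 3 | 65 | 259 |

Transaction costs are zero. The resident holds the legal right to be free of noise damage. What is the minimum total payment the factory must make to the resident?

Efficient level: marginal profit ≥ marginal noise damage through level 1, so k* = 1.
With the resident holding the right, the factory must at least compensate total damage at k*: 7 = 7.

7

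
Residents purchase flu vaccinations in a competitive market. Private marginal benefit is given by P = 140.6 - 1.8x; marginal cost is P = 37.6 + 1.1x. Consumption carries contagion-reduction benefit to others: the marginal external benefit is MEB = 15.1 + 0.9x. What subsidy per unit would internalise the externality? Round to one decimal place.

Social marginal benefit = demand + MEB = 155.7 - 0.9x.
Set SMB = MC: 155.7 - 0.9x = 37.6 + 1.1x → x* = 59.0500.
The Pigouvian subsidy equals MEB at x*: 15.1 + 0.9×59.0500 = 68.2450.

subsidy = 68.2 per unit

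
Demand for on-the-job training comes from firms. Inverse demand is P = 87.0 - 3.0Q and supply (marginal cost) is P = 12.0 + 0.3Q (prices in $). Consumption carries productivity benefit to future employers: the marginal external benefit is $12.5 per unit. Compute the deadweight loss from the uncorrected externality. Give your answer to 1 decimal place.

Market equilibrium (private): 12.0 + 0.3Q = 87.0 - 3.0Q → Q_m = 22.7273.
Social marginal benefit = demand + MEB = 99.5 - 3.0Q.
Set SMB = MC: 99.5 - 3.0Q = 12.0 + 0.3Q → Q* = 26.5152.
The loss is the area between SMB and MC from Q* to Q_m; with linear curves that's a triangle of height MEB(Q_m).
DWL = ½ × 3.7879 × 12.5000 = 23.6744.

DWL = $23.7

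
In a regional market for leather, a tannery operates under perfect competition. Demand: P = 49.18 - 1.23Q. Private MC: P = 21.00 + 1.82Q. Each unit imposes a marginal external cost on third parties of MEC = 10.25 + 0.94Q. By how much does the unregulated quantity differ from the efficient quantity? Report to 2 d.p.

Market equilibrium (private): 21.00 + 1.82Q = 49.18 - 1.23Q → Q_m = 9.2393.
Social marginal cost = private MC + MEC = 31.25 + 2.76Q.
Set SMC = demand: 31.25 + 2.76Q = 49.18 - 1.23Q → Q* = 4.4937.
Gap = |9.2393 − 4.4937| = 4.7456.

4.75 units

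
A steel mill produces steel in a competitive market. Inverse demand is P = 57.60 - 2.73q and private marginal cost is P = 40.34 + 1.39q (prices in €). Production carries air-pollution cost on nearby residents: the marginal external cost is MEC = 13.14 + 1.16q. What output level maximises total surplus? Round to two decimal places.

Social marginal cost = private MC + MEC = 53.48 + 2.55q.
Set SMC = demand: 53.48 + 2.55q = 57.60 - 2.73q → q* = 0.7803.

q* = 0.78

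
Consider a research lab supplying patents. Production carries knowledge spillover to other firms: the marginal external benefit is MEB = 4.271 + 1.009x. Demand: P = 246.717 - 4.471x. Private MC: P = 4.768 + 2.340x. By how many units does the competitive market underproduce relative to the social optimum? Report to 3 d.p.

Market equilibrium (private): 4.768 + 2.340x = 246.717 - 4.471x → x_m = 35.5233.
Social marginal cost = private MC − MEB = 0.497 + 1.331x.
Set SMC = demand: 0.497 + 1.331x = 246.717 - 4.471x → x* = 42.4371.
Gap = |35.5233 − 42.4371| = 6.9138.

6.914 units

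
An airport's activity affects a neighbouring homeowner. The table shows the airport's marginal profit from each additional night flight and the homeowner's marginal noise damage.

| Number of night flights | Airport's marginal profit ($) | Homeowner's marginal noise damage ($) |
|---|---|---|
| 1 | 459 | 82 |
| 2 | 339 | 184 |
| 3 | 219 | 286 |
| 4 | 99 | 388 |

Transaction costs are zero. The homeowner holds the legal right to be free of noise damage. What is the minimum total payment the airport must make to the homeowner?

$266

Efficient level: marginal profit ≥ marginal noise damage through level 2, so k* = 2.
With the homeowner holding the right, the airport must at least compensate total damage at k*: 82 + 184 = 266.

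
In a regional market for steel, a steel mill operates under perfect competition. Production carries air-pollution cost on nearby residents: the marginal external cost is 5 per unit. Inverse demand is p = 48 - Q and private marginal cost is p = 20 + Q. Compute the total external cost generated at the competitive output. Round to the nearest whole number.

Market equilibrium (private): 20 + Q = 48 - Q → Q_m = 14.0000.
Total external cost = MEC × Q_m = 5 × 14.0000 = 70.0000.

70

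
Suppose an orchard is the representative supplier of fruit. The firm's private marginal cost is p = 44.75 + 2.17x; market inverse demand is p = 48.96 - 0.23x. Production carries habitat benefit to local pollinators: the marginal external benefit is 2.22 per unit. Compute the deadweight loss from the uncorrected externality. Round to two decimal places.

Market equilibrium (private): 44.75 + 2.17x = 48.96 - 0.23x → x_m = 1.7542.
Social marginal cost = private MC − MEB = 42.53 + 2.17x.
Set SMC = demand: 42.53 + 2.17x = 48.96 - 0.23x → x* = 2.6792.
The welfare-loss triangle has base |x_m − x*| and height MEB(x_m) (the vertical gap between SMC and demand is zero at x* and MEB at x_m).
DWL = ½ × 0.9250 × 2.2200 = 1.0268.

DWL = 1.03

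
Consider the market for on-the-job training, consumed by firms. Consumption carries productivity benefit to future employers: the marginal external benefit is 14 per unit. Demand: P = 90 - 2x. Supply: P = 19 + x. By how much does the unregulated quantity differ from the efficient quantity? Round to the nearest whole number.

5 units

Market equilibrium (private): 19 + x = 90 - 2x → x_m = 23.6667.
Social marginal benefit = demand + MEB = 104 - 2x.
Set SMB = MC: 104 - 2x = 19 + x → x* = 28.3333.
Gap = |23.6667 − 28.3333| = 4.6666.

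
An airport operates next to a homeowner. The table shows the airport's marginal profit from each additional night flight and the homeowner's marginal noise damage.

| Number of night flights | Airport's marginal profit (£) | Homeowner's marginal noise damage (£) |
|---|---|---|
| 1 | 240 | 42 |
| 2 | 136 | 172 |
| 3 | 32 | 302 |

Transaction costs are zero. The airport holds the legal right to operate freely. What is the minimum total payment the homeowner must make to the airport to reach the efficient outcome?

Left alone the airport would choose level 3 (marginal profit stays positive).
Efficient level: k* = 1 (marginal profit ≥ marginal noise damage through 1).
The homeowner must at least cover the airport's forgone profit from cutting 3→1: 136 + 32 = 168.

£168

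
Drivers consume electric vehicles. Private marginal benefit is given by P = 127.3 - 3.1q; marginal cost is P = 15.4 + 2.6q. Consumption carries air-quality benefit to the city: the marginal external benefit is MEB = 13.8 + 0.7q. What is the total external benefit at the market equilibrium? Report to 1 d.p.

Market equilibrium (private): 15.4 + 2.6q = 127.3 - 3.1q → q_m = 19.6316.
Total external benefit = ∫₀^{q_m} (13.8 + 0.7q) dq = 13.8×19.6316 + ½×0.7×19.6316² = 405.8060.

405.8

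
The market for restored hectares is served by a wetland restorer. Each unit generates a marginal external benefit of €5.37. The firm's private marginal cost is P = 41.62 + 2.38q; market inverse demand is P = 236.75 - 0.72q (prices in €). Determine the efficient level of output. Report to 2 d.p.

q* = 64.68

Social marginal cost = private MC − MEB = 36.25 + 2.38q.
Set SMC = demand: 36.25 + 2.38q = 236.75 - 0.72q → q* = 64.6774.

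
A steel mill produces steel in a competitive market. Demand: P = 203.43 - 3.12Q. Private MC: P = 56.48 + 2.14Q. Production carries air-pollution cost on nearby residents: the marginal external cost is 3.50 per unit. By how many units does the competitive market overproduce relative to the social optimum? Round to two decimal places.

0.67 units

Market equilibrium (private): 56.48 + 2.14Q = 203.43 - 3.12Q → Q_m = 27.9373.
Social marginal cost = private MC + MEC = 59.98 + 2.14Q.
Set SMC = demand: 59.98 + 2.14Q = 203.43 - 3.12Q → Q* = 27.2719.
Gap = |27.9373 − 27.2719| = 0.6654.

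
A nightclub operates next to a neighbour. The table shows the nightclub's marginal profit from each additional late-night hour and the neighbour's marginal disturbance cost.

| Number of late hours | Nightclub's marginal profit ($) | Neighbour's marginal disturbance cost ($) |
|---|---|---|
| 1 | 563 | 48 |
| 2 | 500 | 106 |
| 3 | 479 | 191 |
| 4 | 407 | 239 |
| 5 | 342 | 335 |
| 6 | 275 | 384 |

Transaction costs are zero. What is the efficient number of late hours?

5

Bargaining reaches the level where marginal profit last exceeds marginal disturbance cost.
That holds through level 5 (342 ≥ 335) but not at 6 (275 < 384).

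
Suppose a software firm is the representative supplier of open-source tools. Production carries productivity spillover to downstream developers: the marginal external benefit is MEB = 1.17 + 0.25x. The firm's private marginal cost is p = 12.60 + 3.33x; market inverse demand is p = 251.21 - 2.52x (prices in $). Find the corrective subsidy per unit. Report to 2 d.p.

Social marginal cost = private MC − MEB = 11.43 + 3.08x.
Set SMC = demand: 11.43 + 3.08x = 251.21 - 2.52x → x* = 42.8179.
The Pigouvian subsidy equals MEB at x*: 1.17 + 0.25×42.8179 = 11.8745.

subsidy = $11.87 per unit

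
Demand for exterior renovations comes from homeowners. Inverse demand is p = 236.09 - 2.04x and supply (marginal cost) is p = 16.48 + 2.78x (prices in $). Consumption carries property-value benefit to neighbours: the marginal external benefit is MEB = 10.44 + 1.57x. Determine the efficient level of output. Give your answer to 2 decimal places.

x* = 70.78

Social marginal benefit = demand + MEB = 246.53 - 0.47x.
Set SMB = MC: 246.53 - 0.47x = 16.48 + 2.78x → x* = 70.7846.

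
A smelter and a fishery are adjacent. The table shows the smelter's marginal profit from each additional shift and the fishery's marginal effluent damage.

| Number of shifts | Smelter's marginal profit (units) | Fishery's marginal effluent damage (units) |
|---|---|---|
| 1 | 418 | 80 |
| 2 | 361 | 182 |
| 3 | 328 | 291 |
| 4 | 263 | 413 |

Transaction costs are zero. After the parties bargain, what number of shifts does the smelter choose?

3

Bargaining reaches the level where marginal profit last exceeds marginal effluent damage.
That holds through level 3 (328 ≥ 291) but not at 4 (263 < 413).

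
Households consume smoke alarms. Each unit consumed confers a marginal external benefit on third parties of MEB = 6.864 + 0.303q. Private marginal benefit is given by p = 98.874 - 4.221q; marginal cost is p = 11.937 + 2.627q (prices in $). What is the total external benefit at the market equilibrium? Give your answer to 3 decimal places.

Market equilibrium (private): 11.937 + 2.627q = 98.874 - 4.221q → q_m = 12.6952.
Total external benefit = ∫₀^{q_m} (6.864 + 0.303q) dq = 6.864×12.6952 + ½×0.303×12.6952² = 111.5568.

$111.557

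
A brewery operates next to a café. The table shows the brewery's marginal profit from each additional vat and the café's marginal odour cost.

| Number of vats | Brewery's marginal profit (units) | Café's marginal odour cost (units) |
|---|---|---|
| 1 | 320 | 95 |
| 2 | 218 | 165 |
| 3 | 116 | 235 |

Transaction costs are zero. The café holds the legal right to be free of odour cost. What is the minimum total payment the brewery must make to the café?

260

Efficient level: marginal profit ≥ marginal odour cost through level 2, so k* = 2.
With the café holding the right, the brewery must at least compensate total damage at k*: 95 + 165 = 260.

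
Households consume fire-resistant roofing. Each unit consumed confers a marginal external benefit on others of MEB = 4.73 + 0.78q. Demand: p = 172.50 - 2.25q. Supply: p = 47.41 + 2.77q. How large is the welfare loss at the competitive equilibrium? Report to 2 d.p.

Market equilibrium (private): 47.41 + 2.77q = 172.50 - 2.25q → q_m = 24.9183.
Social marginal benefit = demand + MEB = 177.23 - 1.47q.
Set SMB = MC: 177.23 - 1.47q = 47.41 + 2.77q → q* = 30.6179.
The loss is the area between SMB and MC from q* to q_m; with linear curves that's a triangle of height MEB(q_m).
DWL = ½ × 5.6996 × 24.1663 = 68.8691.

DWL = 68.87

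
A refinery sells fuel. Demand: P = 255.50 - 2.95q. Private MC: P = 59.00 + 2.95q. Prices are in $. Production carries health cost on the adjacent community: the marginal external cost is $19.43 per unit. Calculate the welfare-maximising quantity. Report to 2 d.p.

q* = 30.01

Social marginal cost = private MC + MEC = 78.43 + 2.95q.
Set SMC = demand: 78.43 + 2.95q = 255.50 - 2.95q → q* = 30.0119.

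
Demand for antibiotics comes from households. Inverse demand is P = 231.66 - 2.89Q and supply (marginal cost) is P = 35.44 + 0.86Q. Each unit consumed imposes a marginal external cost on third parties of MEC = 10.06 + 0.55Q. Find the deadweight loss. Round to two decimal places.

DWL = 175.40

Market equilibrium (private): 35.44 + 0.86Q = 231.66 - 2.89Q → Q_m = 52.3253.
Social marginal benefit = demand − MEC = 221.60 - 3.44Q.
Set SMB = MC: 221.60 - 3.44Q = 35.44 + 0.86Q → Q* = 43.2930.
The loss is the area between SMB and MC from Q* to Q_m; with linear curves that's a triangle of height MEC(Q_m).
DWL = ½ × 9.0323 × 38.8389 = 175.4023.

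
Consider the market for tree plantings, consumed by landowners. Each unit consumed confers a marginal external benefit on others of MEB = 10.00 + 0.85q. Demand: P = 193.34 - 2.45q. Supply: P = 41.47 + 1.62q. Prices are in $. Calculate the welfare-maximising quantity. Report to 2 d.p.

Social marginal benefit = demand + MEB = 203.34 - 1.60q.
Set SMB = MC: 203.34 - 1.60q = 41.47 + 1.62q → q* = 50.2702.

q* = 50.27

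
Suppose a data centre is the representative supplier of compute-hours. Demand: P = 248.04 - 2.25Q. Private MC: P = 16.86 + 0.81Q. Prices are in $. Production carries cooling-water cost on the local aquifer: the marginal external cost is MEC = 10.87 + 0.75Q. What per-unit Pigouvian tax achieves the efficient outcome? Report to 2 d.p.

tax = $54.24 per unit

Social marginal cost = private MC + MEC = 27.73 + 1.56Q.
Set SMC = demand: 27.73 + 1.56Q = 248.04 - 2.25Q → Q* = 57.8241.
The Pigouvian tax equals MEC at Q*: 10.87 + 0.75×57.8241 = 54.2381.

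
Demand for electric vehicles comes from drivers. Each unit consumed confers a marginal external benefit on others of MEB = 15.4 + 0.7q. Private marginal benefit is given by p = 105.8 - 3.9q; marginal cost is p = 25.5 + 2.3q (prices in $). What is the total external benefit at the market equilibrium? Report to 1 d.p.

$258.2

Market equilibrium (private): 25.5 + 2.3q = 105.8 - 3.9q → q_m = 12.9516.
Total external benefit = ∫₀^{q_m} (15.4 + 0.7q) dq = 15.4×12.9516 + ½×0.7×12.9516² = 258.1650.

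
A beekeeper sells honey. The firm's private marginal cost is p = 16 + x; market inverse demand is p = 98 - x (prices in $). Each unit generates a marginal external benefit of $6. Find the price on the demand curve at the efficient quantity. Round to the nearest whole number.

P = $54

Social marginal cost = private MC − MEB = 10 + x.
Set SMC = demand: 10 + x = 98 - x → x* = 44.0000.
Consumer price on the demand curve at x*: 98 − 1×44.0000 = 54.0000.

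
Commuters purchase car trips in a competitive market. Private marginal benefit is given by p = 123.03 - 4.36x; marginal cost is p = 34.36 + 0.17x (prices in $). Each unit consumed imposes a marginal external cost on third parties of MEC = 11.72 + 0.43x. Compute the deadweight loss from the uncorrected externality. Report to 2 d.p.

Market equilibrium (private): 34.36 + 0.17x = 123.03 - 4.36x → x_m = 19.5740.
Social marginal benefit = demand − MEC = 111.31 - 4.79x.
Set SMB = MC: 111.31 - 4.79x = 34.36 + 0.17x → x* = 15.5141.
The welfare-loss triangle has base |x_m − x*| and height MEC(x_m) (the vertical gap between SMB and MC is zero at x* and MEC at x_m).
DWL = ½ × 4.0599 × 20.1368 = 40.8767.

DWL = $40.88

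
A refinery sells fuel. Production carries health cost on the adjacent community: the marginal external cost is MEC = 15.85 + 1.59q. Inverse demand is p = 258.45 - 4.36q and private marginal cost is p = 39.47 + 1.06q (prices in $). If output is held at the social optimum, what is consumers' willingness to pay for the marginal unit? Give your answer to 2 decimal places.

Social marginal cost = private MC + MEC = 55.32 + 2.65q.
Set SMC = demand: 55.32 + 2.65q = 258.45 - 4.36q → q* = 28.9772.
Consumer price on the demand curve at q*: 258.45 − 4.36×28.9772 = 132.1094.

P = $132.11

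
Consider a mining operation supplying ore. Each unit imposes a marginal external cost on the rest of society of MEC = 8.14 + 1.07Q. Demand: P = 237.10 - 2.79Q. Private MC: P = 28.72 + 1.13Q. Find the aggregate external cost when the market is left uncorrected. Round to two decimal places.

1944.51

Market equilibrium (private): 28.72 + 1.13Q = 237.10 - 2.79Q → Q_m = 53.1582.
Total external cost = ∫₀^{Q_m} (8.14 + 1.07Q) dQ = 8.14×53.1582 + ½×1.07×53.1582² = 1944.5077.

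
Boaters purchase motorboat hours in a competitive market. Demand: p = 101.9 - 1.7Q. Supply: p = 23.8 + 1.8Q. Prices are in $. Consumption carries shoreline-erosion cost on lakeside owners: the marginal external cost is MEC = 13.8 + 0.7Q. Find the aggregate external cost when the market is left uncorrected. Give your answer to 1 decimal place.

Market equilibrium (private): 23.8 + 1.8Q = 101.9 - 1.7Q → Q_m = 22.3143.
Total external cost = ∫₀^{Q_m} (13.8 + 0.7Q) dQ = 13.8×22.3143 + ½×0.7×22.3143² = 482.2121.

$482.2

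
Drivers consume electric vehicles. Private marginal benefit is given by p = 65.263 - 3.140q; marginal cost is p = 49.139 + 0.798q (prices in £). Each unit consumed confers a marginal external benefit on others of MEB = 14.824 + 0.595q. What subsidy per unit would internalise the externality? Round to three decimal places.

subsidy = £20.332 per unit

Social marginal benefit = demand + MEB = 80.087 - 2.545q.
Set SMB = MC: 80.087 - 2.545q = 49.139 + 0.798q → q* = 9.2576.
The Pigouvian subsidy equals MEB at q*: 14.824 + 0.595×9.2576 = 20.3323.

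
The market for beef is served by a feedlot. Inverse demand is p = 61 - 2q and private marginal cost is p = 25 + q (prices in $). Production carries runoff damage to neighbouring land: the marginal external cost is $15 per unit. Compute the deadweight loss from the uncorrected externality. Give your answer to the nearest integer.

Market equilibrium (private): 25 + q = 61 - 2q → q_m = 12.0000.
Social marginal cost = private MC + MEC = 40 + q.
Set SMC = demand: 40 + q = 61 - 2q → q* = 7.0000.
Between q* and q_m the wedge SMC − demand runs linearly from 0 to MEC(q_m), so the loss is a triangle.
DWL = ½ × 5.0000 × 15.0000 = 37.5000.

DWL = $38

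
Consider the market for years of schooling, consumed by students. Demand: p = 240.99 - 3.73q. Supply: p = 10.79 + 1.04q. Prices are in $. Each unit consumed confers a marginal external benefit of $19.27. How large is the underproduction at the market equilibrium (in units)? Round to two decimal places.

4.04 units

Market equilibrium (private): 10.79 + 1.04q = 240.99 - 3.73q → q_m = 48.2600.
Social marginal benefit = demand + MEB = 260.26 - 3.73q.
Set SMB = MC: 260.26 - 3.73q = 10.79 + 1.04q → q* = 52.2998.
Gap = |48.2600 − 52.2998| = 4.0398.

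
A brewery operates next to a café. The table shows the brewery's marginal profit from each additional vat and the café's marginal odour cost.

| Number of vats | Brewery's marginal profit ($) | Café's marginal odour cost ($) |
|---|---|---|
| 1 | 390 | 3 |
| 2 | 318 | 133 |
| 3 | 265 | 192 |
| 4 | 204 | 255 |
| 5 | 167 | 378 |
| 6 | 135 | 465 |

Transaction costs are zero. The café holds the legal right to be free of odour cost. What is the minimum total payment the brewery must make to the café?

$328

Efficient level: marginal profit ≥ marginal odour cost through level 3, so k* = 3.
With the café holding the right, the brewery must at least compensate total damage at k*: 3 + 133 + 192 = 328.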